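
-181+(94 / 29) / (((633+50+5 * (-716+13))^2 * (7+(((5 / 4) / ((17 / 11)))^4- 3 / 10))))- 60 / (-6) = -118389249132237061 / 692334790476561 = -171.00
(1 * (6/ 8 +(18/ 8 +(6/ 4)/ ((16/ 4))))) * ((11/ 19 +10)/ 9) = 603/ 152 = 3.97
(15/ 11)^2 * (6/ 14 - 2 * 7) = -21375/ 847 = -25.24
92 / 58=46 / 29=1.59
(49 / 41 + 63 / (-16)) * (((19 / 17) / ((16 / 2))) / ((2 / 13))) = -444353 / 178432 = -2.49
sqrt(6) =2.45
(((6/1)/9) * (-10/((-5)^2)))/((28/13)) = -13/105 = -0.12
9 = 9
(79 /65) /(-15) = -0.08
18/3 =6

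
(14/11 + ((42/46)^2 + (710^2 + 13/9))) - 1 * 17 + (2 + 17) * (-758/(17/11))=440495066239/890307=494767.61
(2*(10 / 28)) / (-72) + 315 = 158755 / 504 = 314.99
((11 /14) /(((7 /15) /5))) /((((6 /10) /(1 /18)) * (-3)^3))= -0.03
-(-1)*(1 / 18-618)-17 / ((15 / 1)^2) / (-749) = -69426047 / 112350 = -617.94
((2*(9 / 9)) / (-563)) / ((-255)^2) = -2 / 36609075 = -0.00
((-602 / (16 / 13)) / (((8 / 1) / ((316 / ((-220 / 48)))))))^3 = 797580599795047341 / 10648000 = 74904263692.25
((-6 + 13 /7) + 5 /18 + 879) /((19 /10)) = 551335 /1197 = 460.60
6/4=1.50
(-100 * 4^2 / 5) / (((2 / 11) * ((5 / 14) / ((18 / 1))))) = -88704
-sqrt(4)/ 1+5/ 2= 1/ 2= 0.50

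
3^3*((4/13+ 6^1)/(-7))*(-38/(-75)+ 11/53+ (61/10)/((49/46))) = -156.70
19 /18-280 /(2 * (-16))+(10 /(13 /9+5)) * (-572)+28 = -887171 /1044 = -849.78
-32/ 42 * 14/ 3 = -32/ 9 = -3.56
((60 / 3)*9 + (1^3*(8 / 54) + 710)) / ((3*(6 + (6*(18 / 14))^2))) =588833 / 130005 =4.53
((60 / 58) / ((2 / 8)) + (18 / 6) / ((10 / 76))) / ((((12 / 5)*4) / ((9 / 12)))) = 2.10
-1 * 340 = -340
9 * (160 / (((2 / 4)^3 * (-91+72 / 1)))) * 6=-69120 / 19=-3637.89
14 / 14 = 1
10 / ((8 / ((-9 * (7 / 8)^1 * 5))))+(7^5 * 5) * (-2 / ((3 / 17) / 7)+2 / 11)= -6651546.79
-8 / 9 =-0.89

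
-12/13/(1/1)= -12/13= -0.92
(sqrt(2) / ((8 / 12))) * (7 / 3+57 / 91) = 404 * sqrt(2) / 91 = 6.28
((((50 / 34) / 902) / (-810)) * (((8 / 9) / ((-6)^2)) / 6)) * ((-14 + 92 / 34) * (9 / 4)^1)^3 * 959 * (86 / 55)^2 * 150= 217889710080 / 4557824491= 47.81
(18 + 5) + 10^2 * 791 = 79123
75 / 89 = 0.84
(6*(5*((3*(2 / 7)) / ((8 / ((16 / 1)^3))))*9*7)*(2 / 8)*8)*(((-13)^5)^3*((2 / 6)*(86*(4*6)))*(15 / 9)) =-97364904819686389968076800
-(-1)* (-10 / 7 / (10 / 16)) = -16 / 7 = -2.29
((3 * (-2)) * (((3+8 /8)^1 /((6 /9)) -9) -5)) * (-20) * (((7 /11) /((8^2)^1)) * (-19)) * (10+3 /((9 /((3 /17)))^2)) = 5766215 /3179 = 1813.85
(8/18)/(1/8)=32/9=3.56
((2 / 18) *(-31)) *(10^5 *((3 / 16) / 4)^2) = -756.84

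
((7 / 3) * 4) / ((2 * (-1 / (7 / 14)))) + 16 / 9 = -5 / 9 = -0.56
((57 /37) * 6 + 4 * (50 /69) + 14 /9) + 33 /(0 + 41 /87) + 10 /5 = 26918255 /314019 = 85.72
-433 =-433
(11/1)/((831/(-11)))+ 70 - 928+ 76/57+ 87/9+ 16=-690682/831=-831.15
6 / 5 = 1.20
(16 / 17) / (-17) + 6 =1718 / 289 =5.94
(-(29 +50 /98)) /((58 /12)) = -8676 /1421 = -6.11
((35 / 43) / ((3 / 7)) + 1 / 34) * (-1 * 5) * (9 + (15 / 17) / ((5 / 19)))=-1480325 / 12427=-119.12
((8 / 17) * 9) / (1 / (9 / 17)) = 648 / 289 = 2.24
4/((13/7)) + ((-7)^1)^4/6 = 31381/78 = 402.32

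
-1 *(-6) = 6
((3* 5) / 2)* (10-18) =-60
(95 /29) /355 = 19 /2059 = 0.01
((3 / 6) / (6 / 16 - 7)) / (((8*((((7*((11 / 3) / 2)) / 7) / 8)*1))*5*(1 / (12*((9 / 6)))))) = -432 / 2915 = -0.15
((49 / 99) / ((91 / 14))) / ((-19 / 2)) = -0.01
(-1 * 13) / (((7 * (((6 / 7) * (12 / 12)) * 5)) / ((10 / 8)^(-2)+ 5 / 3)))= -2249 / 2250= -1.00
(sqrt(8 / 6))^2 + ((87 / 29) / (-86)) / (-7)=2417 / 1806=1.34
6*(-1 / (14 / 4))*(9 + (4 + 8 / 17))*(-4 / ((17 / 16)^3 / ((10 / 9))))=150077440 / 1753941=85.57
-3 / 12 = -1 / 4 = -0.25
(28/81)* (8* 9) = 224/9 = 24.89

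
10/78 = 5/39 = 0.13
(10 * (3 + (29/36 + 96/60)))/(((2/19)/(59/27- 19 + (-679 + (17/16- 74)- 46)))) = -6506924851/15552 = -418397.95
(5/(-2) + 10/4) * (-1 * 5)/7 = 0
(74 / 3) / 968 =37 / 1452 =0.03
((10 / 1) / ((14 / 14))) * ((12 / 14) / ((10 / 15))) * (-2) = -180 / 7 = -25.71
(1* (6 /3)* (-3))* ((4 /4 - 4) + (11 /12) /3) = 97 /6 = 16.17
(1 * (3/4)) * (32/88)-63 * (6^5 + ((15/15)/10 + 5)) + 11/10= -26961436/55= -490207.93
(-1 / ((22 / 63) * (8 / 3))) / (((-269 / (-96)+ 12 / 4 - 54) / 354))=57348 / 7271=7.89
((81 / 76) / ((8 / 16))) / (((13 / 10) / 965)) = 390825 / 247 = 1582.29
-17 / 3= -5.67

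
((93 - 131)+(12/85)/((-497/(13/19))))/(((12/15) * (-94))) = 15250523/30179828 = 0.51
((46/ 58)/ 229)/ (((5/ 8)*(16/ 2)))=23/ 33205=0.00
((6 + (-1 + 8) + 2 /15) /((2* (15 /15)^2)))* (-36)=-236.40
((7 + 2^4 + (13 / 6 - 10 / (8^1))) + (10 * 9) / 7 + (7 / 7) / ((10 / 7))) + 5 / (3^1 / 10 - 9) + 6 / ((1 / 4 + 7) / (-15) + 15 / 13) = 292054813 / 6370140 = 45.85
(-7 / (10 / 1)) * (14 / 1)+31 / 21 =-874 / 105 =-8.32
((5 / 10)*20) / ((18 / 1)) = 5 / 9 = 0.56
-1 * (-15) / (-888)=-5 / 296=-0.02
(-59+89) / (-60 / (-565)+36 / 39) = 7345 / 252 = 29.15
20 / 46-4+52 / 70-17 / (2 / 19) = -164.32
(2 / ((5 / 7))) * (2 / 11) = 28 / 55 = 0.51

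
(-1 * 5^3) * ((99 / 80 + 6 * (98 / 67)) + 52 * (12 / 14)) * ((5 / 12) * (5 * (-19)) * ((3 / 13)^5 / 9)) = 218883313125 / 11144730688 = 19.64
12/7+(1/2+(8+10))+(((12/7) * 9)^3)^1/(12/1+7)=2782897/13034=213.51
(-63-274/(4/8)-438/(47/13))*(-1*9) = 6589.34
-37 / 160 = -0.23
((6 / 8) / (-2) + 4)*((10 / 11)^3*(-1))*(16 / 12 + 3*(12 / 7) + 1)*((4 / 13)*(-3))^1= 2276500 / 121121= 18.80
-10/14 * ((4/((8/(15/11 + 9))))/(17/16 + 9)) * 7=-4560/1771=-2.57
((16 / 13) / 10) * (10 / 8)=2 / 13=0.15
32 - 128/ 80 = 152/ 5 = 30.40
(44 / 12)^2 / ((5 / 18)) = 242 / 5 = 48.40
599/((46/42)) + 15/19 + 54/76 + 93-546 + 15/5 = 4527/46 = 98.41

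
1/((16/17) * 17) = 1/16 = 0.06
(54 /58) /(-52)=-27 /1508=-0.02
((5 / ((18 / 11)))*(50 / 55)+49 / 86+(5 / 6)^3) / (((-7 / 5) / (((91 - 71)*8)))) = -3646700 / 8127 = -448.71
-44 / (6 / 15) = -110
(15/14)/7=15/98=0.15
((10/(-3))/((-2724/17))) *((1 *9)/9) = 85/4086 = 0.02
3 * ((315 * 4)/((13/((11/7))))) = 5940/13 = 456.92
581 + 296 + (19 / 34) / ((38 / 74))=29855 / 34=878.09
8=8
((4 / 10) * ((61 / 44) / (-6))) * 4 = -61 / 165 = -0.37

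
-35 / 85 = -7 / 17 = -0.41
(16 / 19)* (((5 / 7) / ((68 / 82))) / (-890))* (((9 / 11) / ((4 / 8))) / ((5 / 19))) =-0.01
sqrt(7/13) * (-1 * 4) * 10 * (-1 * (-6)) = -240 * sqrt(91)/13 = -176.11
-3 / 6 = -1 / 2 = -0.50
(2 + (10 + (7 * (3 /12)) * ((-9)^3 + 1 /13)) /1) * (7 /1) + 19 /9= -1034654 /117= -8843.20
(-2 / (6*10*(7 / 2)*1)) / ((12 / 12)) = -1 / 105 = -0.01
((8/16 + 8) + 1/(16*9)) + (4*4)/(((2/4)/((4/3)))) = 51.17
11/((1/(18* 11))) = 2178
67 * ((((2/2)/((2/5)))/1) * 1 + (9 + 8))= 2613/2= 1306.50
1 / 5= 0.20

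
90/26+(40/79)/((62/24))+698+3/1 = 704.66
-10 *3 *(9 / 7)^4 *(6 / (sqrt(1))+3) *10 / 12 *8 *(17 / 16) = -25095825 / 4802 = -5226.12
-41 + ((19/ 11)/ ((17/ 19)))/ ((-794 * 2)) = -12175557/ 296956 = -41.00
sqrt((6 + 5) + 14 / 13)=sqrt(2041) / 13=3.48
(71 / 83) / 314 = 71 / 26062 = 0.00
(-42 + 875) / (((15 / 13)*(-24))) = -10829 / 360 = -30.08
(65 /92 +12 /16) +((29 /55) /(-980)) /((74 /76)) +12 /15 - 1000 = -11441355294 /11467225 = -997.74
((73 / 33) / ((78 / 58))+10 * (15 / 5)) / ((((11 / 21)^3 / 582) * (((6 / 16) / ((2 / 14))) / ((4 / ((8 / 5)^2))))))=14518157325 / 190333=76277.67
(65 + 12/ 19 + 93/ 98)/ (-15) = -123973/ 27930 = -4.44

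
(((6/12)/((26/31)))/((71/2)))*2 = 31/923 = 0.03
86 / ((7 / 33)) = 2838 / 7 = 405.43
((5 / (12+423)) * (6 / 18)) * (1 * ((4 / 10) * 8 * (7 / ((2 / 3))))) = 56 / 435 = 0.13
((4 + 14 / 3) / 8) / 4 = 13 / 48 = 0.27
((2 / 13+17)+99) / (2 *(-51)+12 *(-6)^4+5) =302 / 40183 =0.01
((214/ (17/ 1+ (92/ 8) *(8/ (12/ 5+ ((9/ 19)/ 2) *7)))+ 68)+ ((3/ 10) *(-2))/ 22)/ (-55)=-1.33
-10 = -10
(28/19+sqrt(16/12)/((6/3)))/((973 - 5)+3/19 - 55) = 19 * sqrt(3)/52050+14/8675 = 0.00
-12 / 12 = -1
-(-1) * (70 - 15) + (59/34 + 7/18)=8740/153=57.12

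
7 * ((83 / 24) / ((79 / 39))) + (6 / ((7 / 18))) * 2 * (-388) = -52913785 / 4424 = -11960.62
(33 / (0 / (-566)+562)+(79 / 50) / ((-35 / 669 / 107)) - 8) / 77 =-796488071 / 18932375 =-42.07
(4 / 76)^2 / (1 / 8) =8 / 361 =0.02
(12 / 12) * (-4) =-4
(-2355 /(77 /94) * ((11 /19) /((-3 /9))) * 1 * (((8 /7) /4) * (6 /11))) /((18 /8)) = 345.86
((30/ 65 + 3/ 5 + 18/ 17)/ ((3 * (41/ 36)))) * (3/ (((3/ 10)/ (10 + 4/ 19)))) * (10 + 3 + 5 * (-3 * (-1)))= 305452224/ 172159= 1774.24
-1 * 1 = -1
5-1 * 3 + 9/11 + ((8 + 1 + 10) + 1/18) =21.87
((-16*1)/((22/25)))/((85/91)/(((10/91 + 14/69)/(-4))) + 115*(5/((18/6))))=-29460/291203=-0.10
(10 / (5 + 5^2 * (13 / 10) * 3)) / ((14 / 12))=24 / 287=0.08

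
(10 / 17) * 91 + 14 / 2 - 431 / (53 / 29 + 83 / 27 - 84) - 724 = -692816545 / 1052878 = -658.02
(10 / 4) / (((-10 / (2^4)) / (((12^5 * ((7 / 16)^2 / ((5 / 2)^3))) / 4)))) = -381024 / 125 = -3048.19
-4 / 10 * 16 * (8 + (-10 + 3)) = -32 / 5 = -6.40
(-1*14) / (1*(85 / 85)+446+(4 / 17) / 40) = -2380 / 75991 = -0.03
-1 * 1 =-1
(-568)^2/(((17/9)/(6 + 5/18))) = 18228256/17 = 1072250.35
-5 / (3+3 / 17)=-85 / 54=-1.57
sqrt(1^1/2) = sqrt(2)/2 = 0.71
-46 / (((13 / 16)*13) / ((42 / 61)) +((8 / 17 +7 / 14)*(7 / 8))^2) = -71468544 / 24954989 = -2.86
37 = 37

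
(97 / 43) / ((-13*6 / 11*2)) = -1067 / 6708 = -0.16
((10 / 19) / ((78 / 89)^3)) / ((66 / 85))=299611825 / 297544104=1.01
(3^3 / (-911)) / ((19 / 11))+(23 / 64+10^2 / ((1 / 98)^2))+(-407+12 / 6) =1063459800219 / 1107776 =959995.34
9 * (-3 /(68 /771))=-20817 /68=-306.13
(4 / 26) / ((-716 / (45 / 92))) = -45 / 428168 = -0.00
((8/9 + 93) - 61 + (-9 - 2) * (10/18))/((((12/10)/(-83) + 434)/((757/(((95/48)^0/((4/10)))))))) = 15142271/810468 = 18.68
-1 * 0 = 0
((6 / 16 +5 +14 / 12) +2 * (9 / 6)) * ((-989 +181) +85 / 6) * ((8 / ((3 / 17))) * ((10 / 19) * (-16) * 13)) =19284053360 / 513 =37590747.29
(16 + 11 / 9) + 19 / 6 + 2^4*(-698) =-200657 / 18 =-11147.61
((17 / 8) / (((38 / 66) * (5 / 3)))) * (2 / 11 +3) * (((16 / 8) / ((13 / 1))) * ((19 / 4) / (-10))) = -0.51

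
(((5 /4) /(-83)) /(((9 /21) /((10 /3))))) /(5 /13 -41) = 2275 /788832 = 0.00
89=89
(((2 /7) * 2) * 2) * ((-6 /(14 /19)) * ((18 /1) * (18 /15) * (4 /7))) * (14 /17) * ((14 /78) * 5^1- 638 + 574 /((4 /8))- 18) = -2524518144 /54145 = -46625.14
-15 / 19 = -0.79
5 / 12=0.42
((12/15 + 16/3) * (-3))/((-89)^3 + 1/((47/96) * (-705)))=0.00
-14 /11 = -1.27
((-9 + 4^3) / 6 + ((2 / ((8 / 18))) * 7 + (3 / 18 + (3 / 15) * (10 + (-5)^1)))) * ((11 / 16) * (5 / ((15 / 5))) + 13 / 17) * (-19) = -7434871 / 4896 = -1518.56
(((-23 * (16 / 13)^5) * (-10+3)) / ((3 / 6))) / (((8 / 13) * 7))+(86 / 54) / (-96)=15626748581 / 74030112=211.09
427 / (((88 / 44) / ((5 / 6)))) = 2135 / 12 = 177.92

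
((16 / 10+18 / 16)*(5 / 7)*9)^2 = 962361 / 3136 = 306.88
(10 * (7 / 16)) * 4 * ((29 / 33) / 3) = 1015 / 198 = 5.13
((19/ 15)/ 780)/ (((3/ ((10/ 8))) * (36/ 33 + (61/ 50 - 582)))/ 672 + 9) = 4180/ 17837001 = 0.00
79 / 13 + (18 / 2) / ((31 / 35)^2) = 219244 / 12493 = 17.55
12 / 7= 1.71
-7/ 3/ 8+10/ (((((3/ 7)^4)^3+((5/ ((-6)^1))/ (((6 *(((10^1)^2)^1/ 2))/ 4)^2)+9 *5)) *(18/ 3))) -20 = -2043747569545216613/ 100902737597839176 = -20.25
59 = 59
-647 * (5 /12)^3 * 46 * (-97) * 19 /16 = 247989.76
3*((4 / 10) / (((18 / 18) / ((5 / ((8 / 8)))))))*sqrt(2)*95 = 570*sqrt(2) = 806.10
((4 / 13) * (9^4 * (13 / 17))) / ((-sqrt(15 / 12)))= -52488 * sqrt(5) / 85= -1380.79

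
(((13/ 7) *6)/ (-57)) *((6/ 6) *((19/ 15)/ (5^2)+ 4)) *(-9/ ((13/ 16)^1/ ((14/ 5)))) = 24.56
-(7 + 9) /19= -16 /19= -0.84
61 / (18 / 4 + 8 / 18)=1098 / 89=12.34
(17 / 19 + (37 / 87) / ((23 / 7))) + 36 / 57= 62950 / 38019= 1.66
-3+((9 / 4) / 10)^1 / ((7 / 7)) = -111 / 40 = -2.78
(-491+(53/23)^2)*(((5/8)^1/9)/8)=-4.22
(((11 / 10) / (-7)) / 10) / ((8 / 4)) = -11 / 1400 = -0.01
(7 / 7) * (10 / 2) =5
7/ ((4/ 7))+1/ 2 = 51/ 4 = 12.75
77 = 77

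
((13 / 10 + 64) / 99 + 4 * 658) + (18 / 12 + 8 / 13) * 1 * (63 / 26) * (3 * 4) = 450761327 / 167310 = 2694.17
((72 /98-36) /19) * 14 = -3456 /133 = -25.98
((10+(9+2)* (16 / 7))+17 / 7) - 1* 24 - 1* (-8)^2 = -353 / 7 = -50.43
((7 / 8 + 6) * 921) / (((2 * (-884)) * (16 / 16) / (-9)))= 455895 / 14144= 32.23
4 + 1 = 5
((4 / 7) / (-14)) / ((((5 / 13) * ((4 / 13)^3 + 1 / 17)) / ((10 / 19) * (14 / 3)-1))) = -80599142 / 45875025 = -1.76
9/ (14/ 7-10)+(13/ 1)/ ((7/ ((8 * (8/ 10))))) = 3013/ 280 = 10.76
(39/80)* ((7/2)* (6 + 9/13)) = 11.42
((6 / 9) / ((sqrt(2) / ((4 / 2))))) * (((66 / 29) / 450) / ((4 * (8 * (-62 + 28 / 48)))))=-sqrt(2) / 582900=-0.00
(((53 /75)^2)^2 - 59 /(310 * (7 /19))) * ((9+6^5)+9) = -1588832607643 /762890625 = -2082.65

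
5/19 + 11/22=29/38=0.76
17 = 17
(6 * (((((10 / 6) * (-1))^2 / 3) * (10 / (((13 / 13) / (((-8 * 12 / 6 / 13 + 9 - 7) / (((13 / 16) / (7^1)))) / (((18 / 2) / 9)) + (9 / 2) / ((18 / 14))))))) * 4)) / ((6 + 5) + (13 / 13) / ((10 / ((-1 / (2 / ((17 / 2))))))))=45640000 / 214461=212.81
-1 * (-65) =65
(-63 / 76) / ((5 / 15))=-189 / 76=-2.49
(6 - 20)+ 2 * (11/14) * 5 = -43/7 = -6.14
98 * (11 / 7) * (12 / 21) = 88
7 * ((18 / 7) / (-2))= -9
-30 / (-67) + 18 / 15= 552 / 335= 1.65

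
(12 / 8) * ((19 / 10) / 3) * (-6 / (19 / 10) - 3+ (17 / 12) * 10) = 913 / 120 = 7.61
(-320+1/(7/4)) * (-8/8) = 2236/7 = 319.43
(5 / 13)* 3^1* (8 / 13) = 120 / 169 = 0.71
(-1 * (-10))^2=100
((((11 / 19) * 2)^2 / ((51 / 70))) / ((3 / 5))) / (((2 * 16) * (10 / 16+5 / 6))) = 1210 / 18411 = 0.07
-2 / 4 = -1 / 2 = -0.50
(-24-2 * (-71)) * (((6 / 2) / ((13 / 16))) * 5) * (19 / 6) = 89680 / 13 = 6898.46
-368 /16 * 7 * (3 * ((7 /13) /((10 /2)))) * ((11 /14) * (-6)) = 15939 /65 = 245.22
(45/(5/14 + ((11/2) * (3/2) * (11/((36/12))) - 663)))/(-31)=1260/548917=0.00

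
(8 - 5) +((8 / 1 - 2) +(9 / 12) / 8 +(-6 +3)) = 195 / 32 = 6.09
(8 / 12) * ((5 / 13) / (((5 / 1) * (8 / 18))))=3 / 26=0.12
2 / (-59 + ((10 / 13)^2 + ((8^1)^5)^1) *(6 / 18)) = 338 / 1835993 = 0.00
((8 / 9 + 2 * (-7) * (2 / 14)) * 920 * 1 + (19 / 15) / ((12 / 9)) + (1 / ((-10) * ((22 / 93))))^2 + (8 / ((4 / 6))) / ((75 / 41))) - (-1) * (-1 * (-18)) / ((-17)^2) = -1014.47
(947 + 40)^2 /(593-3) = 974169 /590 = 1651.13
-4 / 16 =-0.25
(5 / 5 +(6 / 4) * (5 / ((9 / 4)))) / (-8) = -13 / 24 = -0.54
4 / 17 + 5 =89 / 17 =5.24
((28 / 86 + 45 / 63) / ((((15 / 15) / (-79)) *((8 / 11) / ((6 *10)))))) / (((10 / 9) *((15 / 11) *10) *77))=-2447973 / 421400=-5.81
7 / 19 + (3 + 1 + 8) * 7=1603 / 19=84.37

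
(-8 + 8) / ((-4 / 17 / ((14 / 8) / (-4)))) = 0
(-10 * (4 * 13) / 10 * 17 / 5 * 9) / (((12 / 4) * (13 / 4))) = -816 / 5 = -163.20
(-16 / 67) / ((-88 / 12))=24 / 737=0.03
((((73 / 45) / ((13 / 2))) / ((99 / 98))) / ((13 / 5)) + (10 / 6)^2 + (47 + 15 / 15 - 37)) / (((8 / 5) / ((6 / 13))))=2611190 / 652509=4.00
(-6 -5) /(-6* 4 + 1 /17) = 0.46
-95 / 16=-5.94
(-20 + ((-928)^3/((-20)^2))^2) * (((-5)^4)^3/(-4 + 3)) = -974558529121517187500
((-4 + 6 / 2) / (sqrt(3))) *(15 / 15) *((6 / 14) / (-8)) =sqrt(3) / 56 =0.03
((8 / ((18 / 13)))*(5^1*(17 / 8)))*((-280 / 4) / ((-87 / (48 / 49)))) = 88400 / 1827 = 48.39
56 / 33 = 1.70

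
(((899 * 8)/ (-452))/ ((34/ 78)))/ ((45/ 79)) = -1846546/ 28815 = -64.08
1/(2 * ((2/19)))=19/4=4.75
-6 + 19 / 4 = -5 / 4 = -1.25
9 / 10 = 0.90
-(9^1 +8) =-17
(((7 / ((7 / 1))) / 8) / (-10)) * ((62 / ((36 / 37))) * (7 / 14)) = -1147 / 2880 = -0.40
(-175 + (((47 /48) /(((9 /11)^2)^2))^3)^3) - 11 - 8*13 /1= 845.31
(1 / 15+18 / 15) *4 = 76 / 15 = 5.07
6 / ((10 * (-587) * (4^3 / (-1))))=3 / 187840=0.00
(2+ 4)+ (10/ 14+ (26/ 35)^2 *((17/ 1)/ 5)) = 52617/ 6125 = 8.59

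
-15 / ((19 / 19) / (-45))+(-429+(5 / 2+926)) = 2349 / 2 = 1174.50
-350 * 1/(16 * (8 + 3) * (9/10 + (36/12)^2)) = -875/4356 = -0.20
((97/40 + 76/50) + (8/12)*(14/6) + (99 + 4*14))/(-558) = -288901/1004400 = -0.29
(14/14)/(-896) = -1/896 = -0.00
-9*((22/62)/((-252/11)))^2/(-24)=14641/162739584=0.00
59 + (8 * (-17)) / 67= 3817 / 67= 56.97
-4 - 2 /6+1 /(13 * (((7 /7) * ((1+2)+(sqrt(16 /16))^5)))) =-673 /156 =-4.31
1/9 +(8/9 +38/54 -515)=-13859/27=-513.30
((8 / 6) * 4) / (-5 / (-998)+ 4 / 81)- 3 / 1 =417945 / 4397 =95.05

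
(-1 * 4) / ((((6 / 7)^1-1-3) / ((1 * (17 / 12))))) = 1.80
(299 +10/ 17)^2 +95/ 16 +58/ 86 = 17847105173/ 198832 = 89759.72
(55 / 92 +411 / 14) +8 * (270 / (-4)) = -328469 / 644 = -510.05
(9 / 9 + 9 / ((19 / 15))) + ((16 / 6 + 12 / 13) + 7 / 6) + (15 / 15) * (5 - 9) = 8.86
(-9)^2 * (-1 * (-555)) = 44955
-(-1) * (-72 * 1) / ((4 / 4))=-72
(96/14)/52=12/91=0.13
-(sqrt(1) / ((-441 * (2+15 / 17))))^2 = -289 / 466948881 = -0.00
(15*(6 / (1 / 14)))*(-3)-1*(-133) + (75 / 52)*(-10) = -95197 / 26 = -3661.42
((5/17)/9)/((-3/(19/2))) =-95/918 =-0.10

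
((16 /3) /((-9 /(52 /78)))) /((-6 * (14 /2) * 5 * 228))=4 /484785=0.00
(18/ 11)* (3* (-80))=-392.73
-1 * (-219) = 219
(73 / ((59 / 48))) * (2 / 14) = 8.48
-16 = -16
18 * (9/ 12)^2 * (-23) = -1863/ 8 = -232.88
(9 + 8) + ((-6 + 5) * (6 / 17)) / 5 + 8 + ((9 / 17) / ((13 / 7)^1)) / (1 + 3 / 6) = 27757 / 1105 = 25.12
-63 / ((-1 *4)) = 63 / 4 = 15.75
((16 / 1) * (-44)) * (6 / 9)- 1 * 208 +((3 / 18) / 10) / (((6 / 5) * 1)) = -48767 / 72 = -677.32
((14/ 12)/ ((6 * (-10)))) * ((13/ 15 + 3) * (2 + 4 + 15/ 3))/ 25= -2233/ 67500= -0.03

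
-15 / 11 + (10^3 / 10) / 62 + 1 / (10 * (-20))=16659 / 68200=0.24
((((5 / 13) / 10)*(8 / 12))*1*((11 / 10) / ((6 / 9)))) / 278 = 11 / 72280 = 0.00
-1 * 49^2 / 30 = -2401 / 30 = -80.03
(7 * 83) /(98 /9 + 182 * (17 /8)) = 2988 /2045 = 1.46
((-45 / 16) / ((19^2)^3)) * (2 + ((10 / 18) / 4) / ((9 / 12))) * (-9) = 885 / 752734096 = 0.00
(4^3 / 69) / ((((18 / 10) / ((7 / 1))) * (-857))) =-2240 / 532197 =-0.00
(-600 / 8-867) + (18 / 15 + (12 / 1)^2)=-3984 / 5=-796.80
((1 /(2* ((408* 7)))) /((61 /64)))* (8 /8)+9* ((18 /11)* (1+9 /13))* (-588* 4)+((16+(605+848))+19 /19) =-57149.08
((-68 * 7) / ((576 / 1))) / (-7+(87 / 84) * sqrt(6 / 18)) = 24157 * sqrt(3) / 4118652+40817 / 343221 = 0.13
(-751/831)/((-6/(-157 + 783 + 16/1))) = 80357/831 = 96.70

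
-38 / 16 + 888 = 885.62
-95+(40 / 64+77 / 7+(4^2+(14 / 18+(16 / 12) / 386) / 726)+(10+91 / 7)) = -44.37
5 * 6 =30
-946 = -946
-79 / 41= -1.93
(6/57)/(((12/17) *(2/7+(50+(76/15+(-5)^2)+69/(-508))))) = 151130/81296269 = 0.00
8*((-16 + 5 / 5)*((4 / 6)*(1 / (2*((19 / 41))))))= -1640 / 19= -86.32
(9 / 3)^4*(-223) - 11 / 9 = -18064.22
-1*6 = -6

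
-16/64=-1/4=-0.25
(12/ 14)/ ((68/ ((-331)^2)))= 328683/ 238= 1381.02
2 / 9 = 0.22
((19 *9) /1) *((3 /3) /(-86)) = -171 /86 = -1.99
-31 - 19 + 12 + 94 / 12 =-181 / 6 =-30.17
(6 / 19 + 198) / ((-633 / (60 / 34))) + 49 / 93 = -164743 / 6338229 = -0.03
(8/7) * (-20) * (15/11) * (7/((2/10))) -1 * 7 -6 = -12143/11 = -1103.91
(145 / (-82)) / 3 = -145 / 246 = -0.59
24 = 24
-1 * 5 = -5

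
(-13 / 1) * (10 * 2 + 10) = -390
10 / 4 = 5 / 2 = 2.50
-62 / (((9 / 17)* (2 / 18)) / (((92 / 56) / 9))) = -12121 / 63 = -192.40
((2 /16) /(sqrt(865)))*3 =3*sqrt(865) /6920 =0.01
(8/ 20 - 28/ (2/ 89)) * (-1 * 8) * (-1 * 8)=-398592/ 5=-79718.40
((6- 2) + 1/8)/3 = 11/8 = 1.38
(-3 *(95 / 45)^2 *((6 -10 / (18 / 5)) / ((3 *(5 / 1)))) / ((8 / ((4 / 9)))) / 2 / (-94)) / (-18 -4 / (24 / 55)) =-10469 / 335092140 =-0.00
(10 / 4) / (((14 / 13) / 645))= 41925 / 28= 1497.32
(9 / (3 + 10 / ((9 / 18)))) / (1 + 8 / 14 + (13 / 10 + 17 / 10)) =63 / 736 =0.09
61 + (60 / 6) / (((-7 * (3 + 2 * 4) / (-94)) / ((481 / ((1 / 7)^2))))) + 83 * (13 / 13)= 3166564 / 11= 287869.45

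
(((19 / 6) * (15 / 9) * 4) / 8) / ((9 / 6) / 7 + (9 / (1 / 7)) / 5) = 3325 / 16146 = 0.21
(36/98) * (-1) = -18/49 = -0.37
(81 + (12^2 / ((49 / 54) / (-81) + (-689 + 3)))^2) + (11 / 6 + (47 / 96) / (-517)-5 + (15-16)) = 22149466055735607 / 288117708024608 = 76.88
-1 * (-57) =57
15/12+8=37/4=9.25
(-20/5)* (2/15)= -8/15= -0.53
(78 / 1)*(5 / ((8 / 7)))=341.25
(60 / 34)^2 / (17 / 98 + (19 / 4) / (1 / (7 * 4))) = 88200 / 3771739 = 0.02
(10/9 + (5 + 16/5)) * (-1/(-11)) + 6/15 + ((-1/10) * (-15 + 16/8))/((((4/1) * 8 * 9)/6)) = 1.27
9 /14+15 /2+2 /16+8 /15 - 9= -167 /840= -0.20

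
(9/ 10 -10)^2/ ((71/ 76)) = 157339/ 1775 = 88.64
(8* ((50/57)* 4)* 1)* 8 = 12800/57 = 224.56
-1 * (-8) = 8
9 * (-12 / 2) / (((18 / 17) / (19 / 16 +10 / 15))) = -1513 / 16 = -94.56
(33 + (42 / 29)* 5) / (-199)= -1167 / 5771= -0.20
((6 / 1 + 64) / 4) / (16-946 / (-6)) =105 / 1042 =0.10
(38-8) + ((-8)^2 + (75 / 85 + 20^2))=8413 / 17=494.88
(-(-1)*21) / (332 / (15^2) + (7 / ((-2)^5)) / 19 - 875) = -2872800 / 119499719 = -0.02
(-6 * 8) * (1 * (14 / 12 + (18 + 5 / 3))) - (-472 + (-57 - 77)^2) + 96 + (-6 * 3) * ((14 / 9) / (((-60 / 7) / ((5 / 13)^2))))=-9322471 / 507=-18387.52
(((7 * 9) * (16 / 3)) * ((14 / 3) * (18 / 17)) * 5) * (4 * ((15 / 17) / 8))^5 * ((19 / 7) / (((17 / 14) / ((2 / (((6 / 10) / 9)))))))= 3817681875000 / 410338673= 9303.73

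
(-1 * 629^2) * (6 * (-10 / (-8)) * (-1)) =5934615 / 2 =2967307.50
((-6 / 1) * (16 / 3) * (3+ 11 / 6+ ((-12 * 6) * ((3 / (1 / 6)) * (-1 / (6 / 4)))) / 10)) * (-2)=87584 / 15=5838.93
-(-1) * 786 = 786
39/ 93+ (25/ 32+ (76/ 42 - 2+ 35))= 36.01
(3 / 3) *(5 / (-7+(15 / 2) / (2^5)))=-320 / 433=-0.74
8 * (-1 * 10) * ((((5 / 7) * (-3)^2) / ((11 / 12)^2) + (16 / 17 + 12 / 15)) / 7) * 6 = -64910976 / 100793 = -644.00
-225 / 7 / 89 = -0.36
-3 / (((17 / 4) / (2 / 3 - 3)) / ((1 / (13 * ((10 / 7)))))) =98 / 1105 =0.09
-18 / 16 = -9 / 8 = -1.12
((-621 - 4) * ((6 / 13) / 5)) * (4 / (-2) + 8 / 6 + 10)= -7000 / 13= -538.46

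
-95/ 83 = -1.14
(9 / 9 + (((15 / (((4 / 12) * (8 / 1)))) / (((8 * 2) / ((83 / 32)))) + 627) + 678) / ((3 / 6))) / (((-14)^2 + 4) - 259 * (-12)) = 5351063 / 6774784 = 0.79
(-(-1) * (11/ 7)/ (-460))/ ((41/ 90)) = -99/ 13202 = -0.01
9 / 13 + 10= 139 / 13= 10.69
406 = 406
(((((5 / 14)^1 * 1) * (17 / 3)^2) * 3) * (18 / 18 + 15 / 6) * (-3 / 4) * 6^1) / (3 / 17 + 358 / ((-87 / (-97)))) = -1.36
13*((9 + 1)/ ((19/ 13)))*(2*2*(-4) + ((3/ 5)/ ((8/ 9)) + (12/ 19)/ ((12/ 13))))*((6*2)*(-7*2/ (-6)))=-36463.27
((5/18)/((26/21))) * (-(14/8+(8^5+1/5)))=-4587793/624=-7352.23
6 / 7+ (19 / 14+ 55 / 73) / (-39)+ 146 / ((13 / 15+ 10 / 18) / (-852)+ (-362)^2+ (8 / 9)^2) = 5032328456066 / 6258026345389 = 0.80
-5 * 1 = -5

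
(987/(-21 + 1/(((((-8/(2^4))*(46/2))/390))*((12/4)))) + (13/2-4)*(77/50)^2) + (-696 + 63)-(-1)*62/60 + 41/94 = -68740730573/104763000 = -656.15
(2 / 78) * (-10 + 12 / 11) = -98 / 429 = -0.23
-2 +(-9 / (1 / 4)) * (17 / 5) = -622 / 5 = -124.40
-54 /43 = -1.26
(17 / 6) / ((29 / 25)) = 425 / 174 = 2.44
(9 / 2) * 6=27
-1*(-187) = 187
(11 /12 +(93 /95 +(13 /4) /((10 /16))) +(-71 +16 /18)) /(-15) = 215513 /51300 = 4.20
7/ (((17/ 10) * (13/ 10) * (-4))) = -175/ 221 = -0.79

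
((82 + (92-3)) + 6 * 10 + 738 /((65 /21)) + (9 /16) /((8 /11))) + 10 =3995299 /8320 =480.20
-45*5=-225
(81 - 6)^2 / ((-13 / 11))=-61875 / 13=-4759.62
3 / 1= 3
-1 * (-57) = 57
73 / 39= 1.87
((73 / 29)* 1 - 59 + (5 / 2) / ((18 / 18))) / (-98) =3131 / 5684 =0.55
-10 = -10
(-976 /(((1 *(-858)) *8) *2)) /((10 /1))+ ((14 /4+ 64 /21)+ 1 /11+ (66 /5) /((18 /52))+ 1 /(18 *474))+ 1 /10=44.88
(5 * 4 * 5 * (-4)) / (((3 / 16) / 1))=-6400 / 3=-2133.33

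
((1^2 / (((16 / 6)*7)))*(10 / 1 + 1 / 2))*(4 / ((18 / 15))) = 15 / 8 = 1.88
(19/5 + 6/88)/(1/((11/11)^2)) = 851/220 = 3.87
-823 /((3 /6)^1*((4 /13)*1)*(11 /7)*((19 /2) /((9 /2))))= -674037 /418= -1612.53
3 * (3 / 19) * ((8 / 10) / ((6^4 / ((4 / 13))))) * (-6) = -2 / 3705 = -0.00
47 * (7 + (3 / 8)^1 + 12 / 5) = 18377 / 40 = 459.42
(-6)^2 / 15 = 12 / 5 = 2.40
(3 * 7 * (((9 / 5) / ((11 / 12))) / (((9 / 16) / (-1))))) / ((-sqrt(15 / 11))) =1344 * sqrt(165) / 275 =62.78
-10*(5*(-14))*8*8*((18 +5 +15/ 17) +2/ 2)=18950400/ 17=1114729.41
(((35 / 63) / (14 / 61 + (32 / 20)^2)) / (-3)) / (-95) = 0.00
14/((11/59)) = 826/11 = 75.09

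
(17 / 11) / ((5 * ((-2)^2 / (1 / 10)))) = 17 / 2200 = 0.01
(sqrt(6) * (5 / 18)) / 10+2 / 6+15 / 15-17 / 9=-5 / 9+sqrt(6) / 36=-0.49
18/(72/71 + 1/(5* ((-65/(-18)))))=23075/1371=16.83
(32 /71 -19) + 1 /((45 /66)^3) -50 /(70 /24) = -54577069 /1677375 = -32.54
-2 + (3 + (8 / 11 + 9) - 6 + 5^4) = 6927 / 11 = 629.73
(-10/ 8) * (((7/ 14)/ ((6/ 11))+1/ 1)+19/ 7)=-1945/ 336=-5.79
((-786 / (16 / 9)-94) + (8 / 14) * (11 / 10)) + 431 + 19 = -23939 / 280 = -85.50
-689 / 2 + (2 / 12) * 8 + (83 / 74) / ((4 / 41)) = -294523 / 888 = -331.67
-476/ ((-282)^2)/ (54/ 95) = -0.01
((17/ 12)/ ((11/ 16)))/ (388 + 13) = 68/ 13233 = 0.01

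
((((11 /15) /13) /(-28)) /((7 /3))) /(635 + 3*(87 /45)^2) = -15 /11226488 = -0.00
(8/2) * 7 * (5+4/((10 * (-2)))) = 672/5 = 134.40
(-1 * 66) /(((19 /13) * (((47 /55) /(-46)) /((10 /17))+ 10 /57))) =-65122200 /207457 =-313.91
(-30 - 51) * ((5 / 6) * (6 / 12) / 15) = -9 / 4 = -2.25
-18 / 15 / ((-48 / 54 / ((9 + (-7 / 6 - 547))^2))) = 6279135 / 16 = 392445.94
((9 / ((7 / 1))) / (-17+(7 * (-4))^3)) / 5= -1 / 85435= -0.00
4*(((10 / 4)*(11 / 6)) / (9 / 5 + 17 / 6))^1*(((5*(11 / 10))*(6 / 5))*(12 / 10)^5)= 5645376 / 86875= 64.98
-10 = -10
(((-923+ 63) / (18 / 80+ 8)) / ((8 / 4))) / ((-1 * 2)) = 8600 / 329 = 26.14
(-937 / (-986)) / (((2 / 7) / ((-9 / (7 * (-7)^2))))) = -8433 / 96628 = -0.09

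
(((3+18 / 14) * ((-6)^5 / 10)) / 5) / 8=-2916 / 35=-83.31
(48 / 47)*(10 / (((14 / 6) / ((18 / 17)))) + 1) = 31632 / 5593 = 5.66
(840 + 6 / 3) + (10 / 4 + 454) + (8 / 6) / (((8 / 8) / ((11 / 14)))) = 54581 / 42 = 1299.55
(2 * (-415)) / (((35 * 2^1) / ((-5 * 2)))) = 830 / 7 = 118.57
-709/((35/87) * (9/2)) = -41122/105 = -391.64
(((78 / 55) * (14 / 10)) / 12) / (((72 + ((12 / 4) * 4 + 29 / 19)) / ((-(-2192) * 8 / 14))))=83296 / 34375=2.42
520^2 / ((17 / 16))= 4326400 / 17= 254494.12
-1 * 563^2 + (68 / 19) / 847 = -5100982049 / 16093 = -316969.00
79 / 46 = 1.72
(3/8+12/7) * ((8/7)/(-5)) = -0.48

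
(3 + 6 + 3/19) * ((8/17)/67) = 1392/21641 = 0.06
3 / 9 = 1 / 3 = 0.33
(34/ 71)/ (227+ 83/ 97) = 1649/ 784621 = 0.00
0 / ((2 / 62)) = 0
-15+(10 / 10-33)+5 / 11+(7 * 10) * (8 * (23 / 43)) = 119664 / 473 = 252.99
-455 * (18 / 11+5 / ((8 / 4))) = -41405 / 22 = -1882.05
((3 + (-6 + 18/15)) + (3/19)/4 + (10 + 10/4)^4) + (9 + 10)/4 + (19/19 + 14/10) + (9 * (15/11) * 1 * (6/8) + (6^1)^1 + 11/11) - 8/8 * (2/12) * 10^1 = 1225608931/50160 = 24433.99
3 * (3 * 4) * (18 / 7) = 648 / 7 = 92.57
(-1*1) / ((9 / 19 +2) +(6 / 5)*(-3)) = 95 / 107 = 0.89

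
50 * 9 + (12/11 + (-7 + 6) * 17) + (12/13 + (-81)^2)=1000430/143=6996.01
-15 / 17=-0.88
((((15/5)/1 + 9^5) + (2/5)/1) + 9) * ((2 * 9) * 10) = 10631052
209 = 209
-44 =-44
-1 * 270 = -270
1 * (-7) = -7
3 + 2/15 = 47/15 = 3.13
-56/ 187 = -0.30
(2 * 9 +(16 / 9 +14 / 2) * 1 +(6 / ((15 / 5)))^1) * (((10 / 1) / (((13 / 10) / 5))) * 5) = 5534.19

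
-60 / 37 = -1.62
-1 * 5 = -5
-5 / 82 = -0.06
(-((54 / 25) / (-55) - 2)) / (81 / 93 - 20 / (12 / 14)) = -260772 / 2872375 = -0.09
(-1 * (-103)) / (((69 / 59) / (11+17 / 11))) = 12154 / 11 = 1104.91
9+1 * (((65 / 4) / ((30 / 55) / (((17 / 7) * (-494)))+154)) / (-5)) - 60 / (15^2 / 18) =118899371 / 28452340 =4.18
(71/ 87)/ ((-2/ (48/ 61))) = -568/ 1769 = -0.32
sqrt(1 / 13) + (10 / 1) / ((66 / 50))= sqrt(13) / 13 + 250 / 33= 7.85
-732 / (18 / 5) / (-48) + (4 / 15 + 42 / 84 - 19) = -5039 / 360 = -14.00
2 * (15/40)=3/4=0.75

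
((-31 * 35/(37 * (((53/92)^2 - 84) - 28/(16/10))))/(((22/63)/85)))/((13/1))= 5.43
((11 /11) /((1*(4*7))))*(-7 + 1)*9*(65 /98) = -1755 /1372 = -1.28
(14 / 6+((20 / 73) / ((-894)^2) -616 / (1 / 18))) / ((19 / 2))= -323392331756 / 277135083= -1166.91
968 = 968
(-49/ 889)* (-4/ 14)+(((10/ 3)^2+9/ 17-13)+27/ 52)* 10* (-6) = 4246301/ 84201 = 50.43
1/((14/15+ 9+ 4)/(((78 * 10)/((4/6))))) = 17550/209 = 83.97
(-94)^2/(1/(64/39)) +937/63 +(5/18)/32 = 14514.98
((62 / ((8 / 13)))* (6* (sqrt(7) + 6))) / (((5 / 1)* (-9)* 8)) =-403 / 40- 403* sqrt(7) / 240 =-14.52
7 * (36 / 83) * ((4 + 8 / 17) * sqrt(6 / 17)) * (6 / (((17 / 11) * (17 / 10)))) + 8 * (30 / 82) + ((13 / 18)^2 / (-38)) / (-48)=70924049 / 24230016 + 12640320 * sqrt(102) / 6932243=21.34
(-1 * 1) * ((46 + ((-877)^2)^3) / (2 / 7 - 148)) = 3184898528699536145 / 1034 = 3080172658316766.10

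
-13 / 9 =-1.44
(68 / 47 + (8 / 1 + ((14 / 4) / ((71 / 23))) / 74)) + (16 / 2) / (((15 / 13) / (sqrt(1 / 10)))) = 52 * sqrt(10) / 75 + 4673119 / 493876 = 11.65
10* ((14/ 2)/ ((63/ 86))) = 860/ 9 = 95.56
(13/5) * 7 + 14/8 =19.95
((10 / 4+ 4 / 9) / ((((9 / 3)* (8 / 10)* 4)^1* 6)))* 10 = 1325 / 2592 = 0.51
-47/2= -23.50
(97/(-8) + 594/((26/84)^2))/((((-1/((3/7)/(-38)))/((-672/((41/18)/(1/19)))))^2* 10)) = 702594710208/37022762569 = 18.98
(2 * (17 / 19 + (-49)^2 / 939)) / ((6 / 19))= 61582 / 2817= 21.86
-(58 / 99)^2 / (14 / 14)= -0.34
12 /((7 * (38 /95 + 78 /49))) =105 /122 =0.86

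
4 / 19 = 0.21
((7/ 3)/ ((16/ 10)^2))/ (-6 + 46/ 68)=-2975/ 17376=-0.17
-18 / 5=-3.60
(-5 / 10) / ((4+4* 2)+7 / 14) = -1 / 25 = -0.04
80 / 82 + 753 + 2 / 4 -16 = 60555 / 82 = 738.48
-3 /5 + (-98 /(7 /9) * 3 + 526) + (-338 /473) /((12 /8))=1042423 /7095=146.92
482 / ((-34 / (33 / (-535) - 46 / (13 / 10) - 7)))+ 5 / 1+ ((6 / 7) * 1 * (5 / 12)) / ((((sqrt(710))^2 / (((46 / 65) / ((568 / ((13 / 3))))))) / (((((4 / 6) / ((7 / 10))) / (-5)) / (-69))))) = 382749184287935 / 630830356884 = 606.74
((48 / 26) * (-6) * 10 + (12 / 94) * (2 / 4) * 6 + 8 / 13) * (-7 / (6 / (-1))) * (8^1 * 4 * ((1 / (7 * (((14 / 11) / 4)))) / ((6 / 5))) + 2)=-5298530 / 2961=-1789.44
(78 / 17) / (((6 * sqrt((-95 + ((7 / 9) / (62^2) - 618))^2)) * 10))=17298 / 161283845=0.00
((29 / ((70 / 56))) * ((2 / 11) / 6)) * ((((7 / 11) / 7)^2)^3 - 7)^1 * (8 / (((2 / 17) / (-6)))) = 195637008576 / 97435855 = 2007.85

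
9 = 9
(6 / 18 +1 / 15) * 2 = 4 / 5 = 0.80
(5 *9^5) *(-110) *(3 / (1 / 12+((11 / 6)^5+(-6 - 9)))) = -16814005.85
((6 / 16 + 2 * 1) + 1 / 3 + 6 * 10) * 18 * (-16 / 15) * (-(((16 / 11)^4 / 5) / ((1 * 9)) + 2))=1665404104 / 658845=2527.76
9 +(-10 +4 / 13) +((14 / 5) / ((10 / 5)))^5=190366 / 40625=4.69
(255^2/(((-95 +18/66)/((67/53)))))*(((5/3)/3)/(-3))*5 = 133120625/165678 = 803.49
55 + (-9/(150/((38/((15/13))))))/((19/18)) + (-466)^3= -12649330359/125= -101194642.87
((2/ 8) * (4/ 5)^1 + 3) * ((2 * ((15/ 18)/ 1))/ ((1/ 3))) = 16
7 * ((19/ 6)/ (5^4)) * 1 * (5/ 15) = 133/ 11250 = 0.01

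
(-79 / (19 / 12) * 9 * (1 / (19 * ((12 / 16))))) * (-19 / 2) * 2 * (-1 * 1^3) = -11376 / 19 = -598.74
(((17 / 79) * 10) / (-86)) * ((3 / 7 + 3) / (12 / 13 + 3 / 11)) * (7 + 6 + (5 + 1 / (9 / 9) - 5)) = -194480 / 193629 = -1.00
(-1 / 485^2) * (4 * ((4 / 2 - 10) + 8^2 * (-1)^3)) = 288 / 235225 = 0.00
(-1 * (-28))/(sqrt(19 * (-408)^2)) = 7 * sqrt(19)/1938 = 0.02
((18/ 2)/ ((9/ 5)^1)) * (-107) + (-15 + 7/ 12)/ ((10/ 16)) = -8371/ 15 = -558.07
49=49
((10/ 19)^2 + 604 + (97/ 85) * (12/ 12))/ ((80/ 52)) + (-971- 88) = -665.48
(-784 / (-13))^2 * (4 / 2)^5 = 19668992 / 169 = 116384.57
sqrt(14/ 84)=0.41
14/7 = 2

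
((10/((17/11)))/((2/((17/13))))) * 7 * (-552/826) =-15180/767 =-19.79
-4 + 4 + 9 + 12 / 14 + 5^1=104 / 7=14.86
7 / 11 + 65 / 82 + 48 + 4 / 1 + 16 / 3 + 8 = 66.76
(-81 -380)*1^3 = -461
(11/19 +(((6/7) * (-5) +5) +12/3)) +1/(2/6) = 1103/133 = 8.29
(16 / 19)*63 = 1008 / 19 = 53.05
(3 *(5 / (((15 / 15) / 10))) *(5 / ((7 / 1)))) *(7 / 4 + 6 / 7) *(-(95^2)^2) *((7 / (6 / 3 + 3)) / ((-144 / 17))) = 2527005640625 / 672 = 3760425060.45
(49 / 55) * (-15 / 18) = -49 / 66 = -0.74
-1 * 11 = -11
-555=-555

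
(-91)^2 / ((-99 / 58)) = -480298 / 99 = -4851.49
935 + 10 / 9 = 8425 / 9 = 936.11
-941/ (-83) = 941/ 83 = 11.34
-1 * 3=-3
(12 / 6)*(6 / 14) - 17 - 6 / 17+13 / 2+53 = 10235 / 238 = 43.00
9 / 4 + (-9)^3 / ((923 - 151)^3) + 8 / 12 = 4025869733 / 1380298944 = 2.92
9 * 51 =459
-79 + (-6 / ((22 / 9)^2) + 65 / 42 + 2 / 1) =-194276 / 2541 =-76.46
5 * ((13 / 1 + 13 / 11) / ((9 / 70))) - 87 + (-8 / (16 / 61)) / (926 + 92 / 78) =1108514773 / 2386560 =464.48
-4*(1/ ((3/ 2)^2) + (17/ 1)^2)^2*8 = -2680898.77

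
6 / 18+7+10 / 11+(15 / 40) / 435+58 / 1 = 2535793 / 38280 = 66.24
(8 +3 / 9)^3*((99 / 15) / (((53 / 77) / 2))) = 5293750 / 477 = 11098.01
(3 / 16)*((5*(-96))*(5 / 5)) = -90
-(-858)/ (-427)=-858/ 427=-2.01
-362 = -362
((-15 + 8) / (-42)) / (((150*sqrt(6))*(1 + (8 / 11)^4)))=14641*sqrt(6) / 101179800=0.00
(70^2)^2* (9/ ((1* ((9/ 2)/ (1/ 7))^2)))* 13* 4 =101920000/ 9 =11324444.44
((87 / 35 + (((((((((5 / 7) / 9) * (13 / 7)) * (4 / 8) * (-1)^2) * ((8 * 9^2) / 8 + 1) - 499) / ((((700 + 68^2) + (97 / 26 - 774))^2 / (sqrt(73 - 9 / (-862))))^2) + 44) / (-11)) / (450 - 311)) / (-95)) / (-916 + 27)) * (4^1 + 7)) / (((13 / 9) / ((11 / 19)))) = 26374566702882084495559184848200655 / 2406596375472382362354453531070817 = 10.96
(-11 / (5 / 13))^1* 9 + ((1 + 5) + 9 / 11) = -13782 / 55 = -250.58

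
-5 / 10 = -0.50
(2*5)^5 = 100000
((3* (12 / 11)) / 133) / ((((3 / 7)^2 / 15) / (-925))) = -388500 / 209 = -1858.85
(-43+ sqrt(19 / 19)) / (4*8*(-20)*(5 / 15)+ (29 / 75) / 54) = 170100 / 863971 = 0.20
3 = 3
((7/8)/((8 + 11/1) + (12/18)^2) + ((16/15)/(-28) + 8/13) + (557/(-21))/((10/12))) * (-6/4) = 243409/5200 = 46.81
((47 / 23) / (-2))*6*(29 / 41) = -4089 / 943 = -4.34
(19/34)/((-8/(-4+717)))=-13547/272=-49.81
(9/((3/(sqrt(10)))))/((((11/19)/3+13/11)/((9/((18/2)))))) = 1881* sqrt(10)/862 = 6.90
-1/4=-0.25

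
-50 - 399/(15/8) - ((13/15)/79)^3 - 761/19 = -9575026963318/31616125875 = -302.85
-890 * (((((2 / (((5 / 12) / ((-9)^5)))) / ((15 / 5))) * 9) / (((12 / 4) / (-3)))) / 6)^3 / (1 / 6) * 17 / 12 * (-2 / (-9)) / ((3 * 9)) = -177216445359902684.16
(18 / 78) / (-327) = -1 / 1417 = -0.00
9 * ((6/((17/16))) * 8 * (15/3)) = 34560/17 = 2032.94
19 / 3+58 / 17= 497 / 51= 9.75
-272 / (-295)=0.92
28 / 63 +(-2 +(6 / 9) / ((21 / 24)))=-50 / 63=-0.79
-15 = -15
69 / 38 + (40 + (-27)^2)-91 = 25833 / 38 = 679.82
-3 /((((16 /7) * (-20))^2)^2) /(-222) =2401 /775946240000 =0.00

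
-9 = -9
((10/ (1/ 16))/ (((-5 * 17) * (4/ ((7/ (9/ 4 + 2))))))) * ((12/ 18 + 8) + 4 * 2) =-11200/ 867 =-12.92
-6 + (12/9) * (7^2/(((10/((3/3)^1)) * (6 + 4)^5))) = -4499951/750000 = -6.00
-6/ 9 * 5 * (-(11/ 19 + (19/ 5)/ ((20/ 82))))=5117/ 95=53.86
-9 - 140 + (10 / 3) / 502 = -112192 / 753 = -148.99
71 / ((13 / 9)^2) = 5751 / 169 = 34.03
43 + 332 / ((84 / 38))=4057 / 21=193.19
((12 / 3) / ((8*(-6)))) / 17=-1 / 204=-0.00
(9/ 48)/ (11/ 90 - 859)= -135/ 618392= -0.00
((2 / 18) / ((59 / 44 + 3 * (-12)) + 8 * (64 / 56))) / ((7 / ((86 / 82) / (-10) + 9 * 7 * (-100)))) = 56826946 / 14499855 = 3.92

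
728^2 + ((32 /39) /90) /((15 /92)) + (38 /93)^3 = 529984.12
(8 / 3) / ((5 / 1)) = 8 / 15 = 0.53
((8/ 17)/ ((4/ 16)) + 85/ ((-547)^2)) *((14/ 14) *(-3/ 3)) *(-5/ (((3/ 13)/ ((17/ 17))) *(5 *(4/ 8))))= 16.32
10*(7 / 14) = 5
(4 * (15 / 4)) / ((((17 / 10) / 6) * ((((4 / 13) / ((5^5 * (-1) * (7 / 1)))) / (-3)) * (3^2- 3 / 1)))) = 63984375 / 34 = 1881893.38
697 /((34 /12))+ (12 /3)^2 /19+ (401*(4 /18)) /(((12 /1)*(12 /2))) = 1527179 /6156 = 248.08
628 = 628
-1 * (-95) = 95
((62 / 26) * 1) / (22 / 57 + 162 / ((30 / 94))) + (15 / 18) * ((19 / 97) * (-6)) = -177941365 / 182562536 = -0.97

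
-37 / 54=-0.69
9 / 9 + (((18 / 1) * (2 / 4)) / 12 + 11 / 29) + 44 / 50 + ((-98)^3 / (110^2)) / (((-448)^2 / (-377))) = 566905237 / 179660800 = 3.16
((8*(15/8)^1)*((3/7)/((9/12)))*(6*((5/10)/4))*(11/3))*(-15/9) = -275/7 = -39.29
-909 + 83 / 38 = -34459 / 38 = -906.82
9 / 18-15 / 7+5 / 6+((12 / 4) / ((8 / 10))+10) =1087 / 84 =12.94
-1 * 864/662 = -432/331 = -1.31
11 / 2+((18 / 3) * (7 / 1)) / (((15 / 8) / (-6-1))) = -151.30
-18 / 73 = -0.25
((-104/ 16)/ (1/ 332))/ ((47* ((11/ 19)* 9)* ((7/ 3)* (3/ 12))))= -164008/ 10857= -15.11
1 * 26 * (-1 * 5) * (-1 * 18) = 2340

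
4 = 4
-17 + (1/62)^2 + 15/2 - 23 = -124929/3844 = -32.50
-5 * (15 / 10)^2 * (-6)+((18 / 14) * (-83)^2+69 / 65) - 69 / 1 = 8059731 / 910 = 8856.85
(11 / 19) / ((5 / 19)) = 11 / 5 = 2.20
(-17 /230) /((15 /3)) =-17 /1150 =-0.01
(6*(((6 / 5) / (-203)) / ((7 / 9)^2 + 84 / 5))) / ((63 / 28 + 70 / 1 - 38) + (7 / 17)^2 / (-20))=-1404540 / 23600608871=-0.00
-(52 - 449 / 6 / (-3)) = -1385 / 18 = -76.94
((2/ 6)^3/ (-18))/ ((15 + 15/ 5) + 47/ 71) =-71/ 643950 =-0.00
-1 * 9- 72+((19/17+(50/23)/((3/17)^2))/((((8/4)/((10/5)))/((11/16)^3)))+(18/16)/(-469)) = -391783533151/6760083456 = -57.96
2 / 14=1 / 7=0.14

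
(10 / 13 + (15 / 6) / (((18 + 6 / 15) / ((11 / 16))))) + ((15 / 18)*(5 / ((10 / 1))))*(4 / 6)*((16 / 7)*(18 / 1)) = 3292865 / 267904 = 12.29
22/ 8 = 11/ 4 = 2.75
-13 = -13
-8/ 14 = -4/ 7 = -0.57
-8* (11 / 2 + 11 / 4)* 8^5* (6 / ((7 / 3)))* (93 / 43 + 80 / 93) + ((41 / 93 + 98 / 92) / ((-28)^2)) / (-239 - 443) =-1653548669536057913 / 98357996352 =-16811532.68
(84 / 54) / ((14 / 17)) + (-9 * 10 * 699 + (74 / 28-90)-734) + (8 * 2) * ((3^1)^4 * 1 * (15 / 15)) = -62433.47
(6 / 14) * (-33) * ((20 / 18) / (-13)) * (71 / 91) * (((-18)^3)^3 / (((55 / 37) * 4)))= -260544927898368 / 8281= -31462978855.01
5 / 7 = 0.71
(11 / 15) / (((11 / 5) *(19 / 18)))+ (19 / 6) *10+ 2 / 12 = 32.15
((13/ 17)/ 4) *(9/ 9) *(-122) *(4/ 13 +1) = -61/ 2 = -30.50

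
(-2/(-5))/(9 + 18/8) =8/225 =0.04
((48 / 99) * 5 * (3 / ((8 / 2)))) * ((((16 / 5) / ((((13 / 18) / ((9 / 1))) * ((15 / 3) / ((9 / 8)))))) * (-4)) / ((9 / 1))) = -5184 / 715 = -7.25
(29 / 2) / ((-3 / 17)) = -82.17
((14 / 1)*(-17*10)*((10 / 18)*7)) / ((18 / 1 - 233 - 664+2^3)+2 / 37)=123284 / 11601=10.63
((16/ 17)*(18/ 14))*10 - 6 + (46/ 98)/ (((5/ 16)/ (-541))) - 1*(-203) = -2513591/ 4165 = -603.50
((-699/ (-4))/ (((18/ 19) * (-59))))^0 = 1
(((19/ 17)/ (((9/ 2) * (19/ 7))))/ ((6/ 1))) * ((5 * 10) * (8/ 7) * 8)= 3200/ 459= 6.97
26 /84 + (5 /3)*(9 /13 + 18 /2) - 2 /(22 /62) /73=7184315 /438438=16.39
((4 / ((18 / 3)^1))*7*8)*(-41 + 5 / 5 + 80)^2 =179200 / 3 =59733.33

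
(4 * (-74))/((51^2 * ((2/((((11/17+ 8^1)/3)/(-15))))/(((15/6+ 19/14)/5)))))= 1036/122825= 0.01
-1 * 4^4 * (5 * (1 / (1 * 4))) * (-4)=1280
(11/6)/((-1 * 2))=-11/12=-0.92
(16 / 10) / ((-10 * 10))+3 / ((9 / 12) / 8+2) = 11866 / 8375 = 1.42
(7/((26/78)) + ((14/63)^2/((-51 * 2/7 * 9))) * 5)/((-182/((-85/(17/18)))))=42895/4131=10.38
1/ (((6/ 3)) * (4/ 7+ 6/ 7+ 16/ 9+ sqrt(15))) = -6363/ 18731+ 3969 * sqrt(15)/ 37462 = 0.07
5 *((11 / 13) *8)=440 / 13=33.85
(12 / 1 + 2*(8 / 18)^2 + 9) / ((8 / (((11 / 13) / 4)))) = 19063 / 33696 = 0.57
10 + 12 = 22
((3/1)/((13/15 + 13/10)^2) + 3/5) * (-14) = -14658/845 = -17.35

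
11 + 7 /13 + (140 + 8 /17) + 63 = 215.01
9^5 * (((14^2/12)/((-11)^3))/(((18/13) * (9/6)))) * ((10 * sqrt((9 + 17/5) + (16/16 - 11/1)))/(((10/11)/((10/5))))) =-1857492 * sqrt(15)/605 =-11890.97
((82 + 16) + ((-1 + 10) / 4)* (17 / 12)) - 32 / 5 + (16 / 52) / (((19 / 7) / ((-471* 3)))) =-1292119 / 19760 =-65.39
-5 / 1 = -5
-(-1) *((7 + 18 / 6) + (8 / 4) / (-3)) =28 / 3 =9.33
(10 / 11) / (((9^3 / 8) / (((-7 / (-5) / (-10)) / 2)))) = -28 / 40095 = -0.00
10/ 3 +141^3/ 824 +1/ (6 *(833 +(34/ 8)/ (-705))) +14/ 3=6600371946239/ 1935611432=3409.97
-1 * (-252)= 252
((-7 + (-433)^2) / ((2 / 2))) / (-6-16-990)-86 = -137257 / 506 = -271.26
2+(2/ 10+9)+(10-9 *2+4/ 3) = 68/ 15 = 4.53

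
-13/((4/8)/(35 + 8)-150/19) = 21242/12881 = 1.65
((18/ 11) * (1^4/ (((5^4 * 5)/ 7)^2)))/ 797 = 882/ 85615234375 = 0.00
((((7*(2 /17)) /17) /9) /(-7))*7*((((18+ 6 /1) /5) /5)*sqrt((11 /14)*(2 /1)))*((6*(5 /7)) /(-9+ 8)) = 32*sqrt(77) /10115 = 0.03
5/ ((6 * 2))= 5/ 12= 0.42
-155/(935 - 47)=-0.17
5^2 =25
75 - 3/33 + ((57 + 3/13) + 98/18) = 177071/1287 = 137.58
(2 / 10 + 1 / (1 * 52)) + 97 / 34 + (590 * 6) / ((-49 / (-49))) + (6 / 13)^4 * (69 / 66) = 378469446653 / 106818140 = 3543.12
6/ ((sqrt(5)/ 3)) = 18 * sqrt(5)/ 5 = 8.05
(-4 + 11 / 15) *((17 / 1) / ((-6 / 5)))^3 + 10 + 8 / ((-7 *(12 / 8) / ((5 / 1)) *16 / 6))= 42167855 / 4536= 9296.26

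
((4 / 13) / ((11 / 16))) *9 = 576 / 143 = 4.03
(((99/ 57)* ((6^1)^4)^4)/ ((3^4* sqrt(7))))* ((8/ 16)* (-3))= -1724011610112* sqrt(7)/ 133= -34295533667.25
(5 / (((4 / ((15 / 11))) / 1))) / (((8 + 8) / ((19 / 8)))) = 1425 / 5632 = 0.25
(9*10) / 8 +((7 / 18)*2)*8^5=917909 / 36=25497.47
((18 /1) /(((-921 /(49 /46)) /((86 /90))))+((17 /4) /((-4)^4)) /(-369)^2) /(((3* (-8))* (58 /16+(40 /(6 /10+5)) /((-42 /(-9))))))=4798321992919 /29845336031861760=0.00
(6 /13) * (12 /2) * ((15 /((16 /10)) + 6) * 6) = 3321 /13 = 255.46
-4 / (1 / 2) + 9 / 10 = -71 / 10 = -7.10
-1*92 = -92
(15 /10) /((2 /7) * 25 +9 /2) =21 /163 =0.13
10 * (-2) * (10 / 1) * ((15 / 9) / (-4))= 250 / 3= 83.33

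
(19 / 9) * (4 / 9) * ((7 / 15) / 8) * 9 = 133 / 270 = 0.49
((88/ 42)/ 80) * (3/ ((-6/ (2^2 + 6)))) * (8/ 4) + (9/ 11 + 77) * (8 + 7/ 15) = 507121/ 770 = 658.60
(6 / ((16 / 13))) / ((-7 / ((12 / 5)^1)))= -117 / 70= -1.67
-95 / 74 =-1.28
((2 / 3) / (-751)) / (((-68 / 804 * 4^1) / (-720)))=-24120 / 12767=-1.89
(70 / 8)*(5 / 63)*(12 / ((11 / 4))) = 100 / 33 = 3.03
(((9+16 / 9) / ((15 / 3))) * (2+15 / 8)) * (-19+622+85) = 258602 / 45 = 5746.71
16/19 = 0.84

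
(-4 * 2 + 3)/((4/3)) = -15/4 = -3.75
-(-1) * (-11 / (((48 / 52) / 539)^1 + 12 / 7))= -77077 / 12024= -6.41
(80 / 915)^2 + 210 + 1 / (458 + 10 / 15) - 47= 7511633555 / 46080864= 163.01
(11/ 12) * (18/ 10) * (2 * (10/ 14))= 33/ 14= 2.36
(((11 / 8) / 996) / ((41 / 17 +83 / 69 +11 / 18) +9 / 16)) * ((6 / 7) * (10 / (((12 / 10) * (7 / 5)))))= 146625 / 99678103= 0.00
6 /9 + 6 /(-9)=0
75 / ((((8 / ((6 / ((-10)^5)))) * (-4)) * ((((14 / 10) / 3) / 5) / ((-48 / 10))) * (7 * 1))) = -81 / 78400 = -0.00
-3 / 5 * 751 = -2253 / 5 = -450.60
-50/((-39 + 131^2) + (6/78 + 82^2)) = -650/309999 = -0.00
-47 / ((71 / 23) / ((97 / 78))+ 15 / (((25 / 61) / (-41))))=524285 / 16711503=0.03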